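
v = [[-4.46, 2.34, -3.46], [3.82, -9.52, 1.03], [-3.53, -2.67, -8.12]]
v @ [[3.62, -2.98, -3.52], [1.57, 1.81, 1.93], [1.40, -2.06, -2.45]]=[[-17.32, 24.65, 28.69], [0.32, -30.74, -34.34], [-28.34, 22.41, 27.17]]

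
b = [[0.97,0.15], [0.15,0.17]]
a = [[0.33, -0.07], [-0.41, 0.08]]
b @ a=[[0.26, -0.06], [-0.02, 0.00]]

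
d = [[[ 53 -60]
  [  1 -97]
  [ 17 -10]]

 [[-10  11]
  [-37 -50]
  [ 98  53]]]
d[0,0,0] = 53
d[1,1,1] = -50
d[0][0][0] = 53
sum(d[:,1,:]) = -183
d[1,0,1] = 11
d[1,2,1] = 53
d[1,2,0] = 98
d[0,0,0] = 53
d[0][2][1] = -10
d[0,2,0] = 17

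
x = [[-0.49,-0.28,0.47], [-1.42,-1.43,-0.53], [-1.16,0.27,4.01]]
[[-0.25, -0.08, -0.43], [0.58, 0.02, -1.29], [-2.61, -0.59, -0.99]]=x@[[0.11, -0.52, 0.45], [-0.29, 0.63, 0.51], [-0.60, -0.34, -0.15]]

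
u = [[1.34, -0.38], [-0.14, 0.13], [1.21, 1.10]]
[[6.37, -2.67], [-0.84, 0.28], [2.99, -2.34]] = u @[[4.21,-1.98],[-1.91,0.05]]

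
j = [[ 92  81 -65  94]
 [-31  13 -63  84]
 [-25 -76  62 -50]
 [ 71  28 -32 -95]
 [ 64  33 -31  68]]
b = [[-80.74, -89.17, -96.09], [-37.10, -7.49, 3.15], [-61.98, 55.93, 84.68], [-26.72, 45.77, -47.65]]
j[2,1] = -76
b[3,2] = -47.65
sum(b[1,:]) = -41.440000000000005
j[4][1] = 33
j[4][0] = 64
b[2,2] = 84.68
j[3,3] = -95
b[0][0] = -80.74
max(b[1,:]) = 3.15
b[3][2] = -47.65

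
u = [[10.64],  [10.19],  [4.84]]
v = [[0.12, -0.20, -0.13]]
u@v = [[1.28,-2.13,-1.38], [1.22,-2.04,-1.32], [0.58,-0.97,-0.63]]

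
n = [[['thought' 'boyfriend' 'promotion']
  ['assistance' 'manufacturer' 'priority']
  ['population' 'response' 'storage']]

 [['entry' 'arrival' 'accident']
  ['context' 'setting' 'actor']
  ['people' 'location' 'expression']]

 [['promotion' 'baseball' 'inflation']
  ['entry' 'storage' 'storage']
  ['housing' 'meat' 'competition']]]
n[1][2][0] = 'people'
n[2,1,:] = ['entry', 'storage', 'storage']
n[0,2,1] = 'response'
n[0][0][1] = 'boyfriend'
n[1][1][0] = 'context'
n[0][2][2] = 'storage'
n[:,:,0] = [['thought', 'assistance', 'population'], ['entry', 'context', 'people'], ['promotion', 'entry', 'housing']]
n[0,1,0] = 'assistance'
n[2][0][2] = 'inflation'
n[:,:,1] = [['boyfriend', 'manufacturer', 'response'], ['arrival', 'setting', 'location'], ['baseball', 'storage', 'meat']]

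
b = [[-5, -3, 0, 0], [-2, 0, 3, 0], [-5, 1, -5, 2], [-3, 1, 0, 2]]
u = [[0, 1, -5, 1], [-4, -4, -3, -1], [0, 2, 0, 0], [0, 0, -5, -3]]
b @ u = [[12, 7, 34, -2], [0, 4, 10, -2], [-4, -19, 12, -12], [-4, -7, 2, -10]]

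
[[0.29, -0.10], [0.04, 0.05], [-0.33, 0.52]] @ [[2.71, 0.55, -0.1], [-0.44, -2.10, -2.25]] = [[0.83, 0.37, 0.20], [0.09, -0.08, -0.12], [-1.12, -1.27, -1.14]]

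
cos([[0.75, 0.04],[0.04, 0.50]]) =[[0.73, -0.02], [-0.02, 0.88]]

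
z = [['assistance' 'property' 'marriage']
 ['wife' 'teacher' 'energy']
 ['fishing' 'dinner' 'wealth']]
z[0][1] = 'property'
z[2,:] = ['fishing', 'dinner', 'wealth']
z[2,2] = 'wealth'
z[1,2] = 'energy'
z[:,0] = ['assistance', 'wife', 'fishing']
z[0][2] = 'marriage'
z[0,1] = 'property'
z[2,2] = 'wealth'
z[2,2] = 'wealth'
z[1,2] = 'energy'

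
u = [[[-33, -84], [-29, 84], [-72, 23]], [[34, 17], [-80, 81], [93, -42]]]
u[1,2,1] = -42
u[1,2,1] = -42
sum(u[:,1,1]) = 165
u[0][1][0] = -29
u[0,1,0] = -29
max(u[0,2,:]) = 23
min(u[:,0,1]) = -84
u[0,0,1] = -84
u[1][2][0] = 93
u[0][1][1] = 84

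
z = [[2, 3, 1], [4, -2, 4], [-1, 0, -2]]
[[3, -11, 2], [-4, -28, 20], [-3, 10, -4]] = z@[[-3, -4, 4], [2, 0, -2], [3, -3, 0]]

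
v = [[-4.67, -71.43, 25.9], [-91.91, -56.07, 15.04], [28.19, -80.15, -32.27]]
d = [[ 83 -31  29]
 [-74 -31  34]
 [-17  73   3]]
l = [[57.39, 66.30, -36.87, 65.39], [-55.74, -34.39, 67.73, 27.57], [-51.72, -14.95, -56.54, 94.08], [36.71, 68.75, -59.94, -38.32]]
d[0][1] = -31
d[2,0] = -17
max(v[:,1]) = -56.07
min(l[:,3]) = -38.32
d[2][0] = -17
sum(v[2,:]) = -84.23000000000002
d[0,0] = 83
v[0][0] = -4.67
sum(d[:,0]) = -8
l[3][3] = -38.32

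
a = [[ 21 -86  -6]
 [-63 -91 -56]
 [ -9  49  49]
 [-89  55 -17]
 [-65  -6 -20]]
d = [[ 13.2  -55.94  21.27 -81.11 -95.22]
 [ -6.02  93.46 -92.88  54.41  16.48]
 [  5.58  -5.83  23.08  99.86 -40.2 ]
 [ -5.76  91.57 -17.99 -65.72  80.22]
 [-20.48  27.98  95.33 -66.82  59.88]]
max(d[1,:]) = 93.46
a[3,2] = -17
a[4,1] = -6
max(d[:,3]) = 99.86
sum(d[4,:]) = 95.89000000000001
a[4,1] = -6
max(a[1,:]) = -56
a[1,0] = -63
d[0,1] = -55.94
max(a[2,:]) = 49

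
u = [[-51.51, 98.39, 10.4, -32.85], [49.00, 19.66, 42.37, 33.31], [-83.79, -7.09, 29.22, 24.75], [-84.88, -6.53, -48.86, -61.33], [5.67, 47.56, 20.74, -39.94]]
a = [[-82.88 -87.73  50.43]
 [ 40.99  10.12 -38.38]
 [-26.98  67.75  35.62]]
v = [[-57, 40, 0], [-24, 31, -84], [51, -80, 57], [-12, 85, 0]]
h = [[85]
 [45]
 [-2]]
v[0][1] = 40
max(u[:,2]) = 42.37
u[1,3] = 33.31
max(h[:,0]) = 85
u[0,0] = -51.51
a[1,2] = -38.38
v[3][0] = -12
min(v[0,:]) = -57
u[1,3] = 33.31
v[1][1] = 31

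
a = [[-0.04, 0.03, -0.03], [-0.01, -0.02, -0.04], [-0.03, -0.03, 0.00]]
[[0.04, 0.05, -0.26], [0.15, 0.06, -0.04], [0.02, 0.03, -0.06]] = a@ [[0.6, -0.57, 4.16], [-1.19, -0.38, -2.23], [-3.3, -1.27, 1.02]]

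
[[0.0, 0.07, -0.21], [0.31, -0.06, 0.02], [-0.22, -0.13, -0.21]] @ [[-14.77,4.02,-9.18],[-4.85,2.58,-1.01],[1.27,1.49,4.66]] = [[-0.61, -0.13, -1.05], [-4.26, 1.12, -2.69], [3.61, -1.53, 1.17]]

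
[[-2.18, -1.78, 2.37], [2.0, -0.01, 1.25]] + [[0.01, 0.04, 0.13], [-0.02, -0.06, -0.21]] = [[-2.17, -1.74, 2.5], [1.98, -0.07, 1.04]]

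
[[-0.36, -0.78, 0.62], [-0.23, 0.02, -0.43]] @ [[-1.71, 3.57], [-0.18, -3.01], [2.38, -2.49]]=[[2.23, -0.48],[-0.63, 0.19]]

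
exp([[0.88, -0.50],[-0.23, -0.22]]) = [[2.51, -0.74], [-0.34, 0.87]]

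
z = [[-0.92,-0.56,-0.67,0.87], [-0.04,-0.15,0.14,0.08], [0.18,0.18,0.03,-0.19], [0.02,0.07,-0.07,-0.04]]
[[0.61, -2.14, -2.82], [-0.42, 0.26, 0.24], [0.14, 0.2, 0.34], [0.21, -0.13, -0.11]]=z @ [[-0.80, -0.09, 2.61], [0.41, 0.45, -1.75], [-1.98, 2.52, 1.03], [-1.41, -0.33, -0.81]]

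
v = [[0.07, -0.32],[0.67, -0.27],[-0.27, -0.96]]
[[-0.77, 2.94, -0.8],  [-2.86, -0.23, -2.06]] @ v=[[2.13,0.22], [0.2,2.95]]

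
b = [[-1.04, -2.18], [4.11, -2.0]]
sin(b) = [[-9.53, -0.36], [0.68, -9.69]]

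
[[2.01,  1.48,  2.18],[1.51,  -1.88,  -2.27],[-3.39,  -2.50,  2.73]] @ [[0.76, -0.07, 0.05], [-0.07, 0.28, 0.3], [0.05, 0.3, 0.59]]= [[1.53, 0.93, 1.83],[1.17, -1.31, -1.83],[-2.26, 0.36, 0.69]]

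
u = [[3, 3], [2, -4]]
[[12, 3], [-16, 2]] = u @ [[0, 1], [4, 0]]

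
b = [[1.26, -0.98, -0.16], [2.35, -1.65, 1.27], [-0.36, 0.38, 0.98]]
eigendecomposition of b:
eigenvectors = [[0.46, 0.6, -0.62],[0.88, 0.8, -0.17],[-0.11, -0.09, 0.77]]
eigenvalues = [-0.58, -0.02, 1.19]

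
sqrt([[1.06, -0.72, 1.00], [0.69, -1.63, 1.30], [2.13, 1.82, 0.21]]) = [[0.79+0.05j, 0.02+0.49j, 0.40-0.24j], [(0.54+0.11j), 0.06+1.05j, 0.32-0.52j], [1.25-0.11j, 0.13-1.05j, 0.72+0.52j]]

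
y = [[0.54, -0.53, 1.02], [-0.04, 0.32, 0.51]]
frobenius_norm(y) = 1.41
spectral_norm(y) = 1.30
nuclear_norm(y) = 1.83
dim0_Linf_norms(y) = [0.54, 0.53, 1.02]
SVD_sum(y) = [[0.5, -0.42, 1.08],[0.12, -0.11, 0.27]] + [[0.04, -0.11, -0.06],  [-0.16, 0.43, 0.24]]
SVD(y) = [[-0.97, -0.24], [-0.24, 0.97]] @ diag([1.3016426505604661, 0.5317202368181267]) @ [[-0.40, 0.34, -0.85], [-0.32, 0.82, 0.47]]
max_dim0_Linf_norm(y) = 1.02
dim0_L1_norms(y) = [0.58, 0.85, 1.53]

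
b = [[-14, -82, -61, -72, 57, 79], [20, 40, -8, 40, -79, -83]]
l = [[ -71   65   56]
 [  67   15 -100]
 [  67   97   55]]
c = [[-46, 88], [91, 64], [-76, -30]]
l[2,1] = 97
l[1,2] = -100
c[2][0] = -76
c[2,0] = -76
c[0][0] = -46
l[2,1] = 97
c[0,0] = -46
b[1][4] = -79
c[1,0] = 91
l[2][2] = 55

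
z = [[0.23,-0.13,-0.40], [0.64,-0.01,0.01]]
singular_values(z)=[0.7, 0.39]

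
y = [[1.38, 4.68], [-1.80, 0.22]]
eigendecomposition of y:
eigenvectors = [[0.85+0.00j,(0.85-0j)],[(-0.11+0.52j),-0.11-0.52j]]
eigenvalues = [(0.8+2.84j), (0.8-2.84j)]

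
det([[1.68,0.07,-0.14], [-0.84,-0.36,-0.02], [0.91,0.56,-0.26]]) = 0.179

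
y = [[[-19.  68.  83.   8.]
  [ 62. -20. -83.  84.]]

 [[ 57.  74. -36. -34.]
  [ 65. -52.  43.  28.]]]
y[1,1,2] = 43.0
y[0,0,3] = 8.0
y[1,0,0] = 57.0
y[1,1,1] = -52.0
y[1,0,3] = -34.0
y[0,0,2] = 83.0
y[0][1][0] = 62.0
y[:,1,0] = [62.0, 65.0]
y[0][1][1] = -20.0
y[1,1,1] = -52.0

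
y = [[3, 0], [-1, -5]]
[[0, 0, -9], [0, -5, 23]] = y @ [[0, 0, -3], [0, 1, -4]]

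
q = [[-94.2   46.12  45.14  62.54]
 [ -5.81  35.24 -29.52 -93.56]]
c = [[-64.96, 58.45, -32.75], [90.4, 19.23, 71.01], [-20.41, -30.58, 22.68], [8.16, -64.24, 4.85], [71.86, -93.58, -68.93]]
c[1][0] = 90.4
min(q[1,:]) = -93.56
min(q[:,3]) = -93.56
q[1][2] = -29.52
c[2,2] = 22.68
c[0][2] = -32.75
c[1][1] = 19.23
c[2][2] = 22.68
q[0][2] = 45.14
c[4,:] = [71.86, -93.58, -68.93]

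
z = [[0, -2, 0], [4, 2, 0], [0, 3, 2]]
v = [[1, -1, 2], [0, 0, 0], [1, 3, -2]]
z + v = [[1, -3, 2], [4, 2, 0], [1, 6, 0]]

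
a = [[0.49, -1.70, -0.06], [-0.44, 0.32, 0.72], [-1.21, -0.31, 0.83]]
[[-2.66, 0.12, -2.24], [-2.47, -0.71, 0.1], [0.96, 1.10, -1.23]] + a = [[-2.17,-1.58,-2.3],[-2.91,-0.39,0.82],[-0.25,0.79,-0.40]]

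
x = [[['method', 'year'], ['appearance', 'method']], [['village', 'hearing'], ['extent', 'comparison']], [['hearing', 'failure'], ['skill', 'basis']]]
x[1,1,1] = 'comparison'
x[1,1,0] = 'extent'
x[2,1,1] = 'basis'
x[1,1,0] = 'extent'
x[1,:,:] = [['village', 'hearing'], ['extent', 'comparison']]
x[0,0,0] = 'method'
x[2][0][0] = 'hearing'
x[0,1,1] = 'method'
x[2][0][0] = 'hearing'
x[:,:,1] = [['year', 'method'], ['hearing', 'comparison'], ['failure', 'basis']]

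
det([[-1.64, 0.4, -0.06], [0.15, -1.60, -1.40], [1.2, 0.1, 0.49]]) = 0.239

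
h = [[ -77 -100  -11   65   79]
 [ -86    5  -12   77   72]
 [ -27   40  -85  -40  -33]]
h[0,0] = -77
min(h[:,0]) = -86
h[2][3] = -40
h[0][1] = -100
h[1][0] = -86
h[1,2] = -12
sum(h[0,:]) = -44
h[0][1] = -100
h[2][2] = -85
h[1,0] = -86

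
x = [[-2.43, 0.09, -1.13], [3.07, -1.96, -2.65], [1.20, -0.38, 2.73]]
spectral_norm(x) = 4.67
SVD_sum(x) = [[-0.94, 0.51, 0.66], [3.36, -1.8, -2.36], [-0.29, 0.16, 0.2]] + [[-1.29, 0.09, -1.9], [-0.22, 0.02, -0.32], [1.65, -0.12, 2.44]] + [[-0.19,  -0.51,  0.11],[-0.07,  -0.18,  0.04],[-0.16,  -0.42,  0.09]]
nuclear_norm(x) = 9.18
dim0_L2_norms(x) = [4.1, 2.0, 3.97]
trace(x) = -1.66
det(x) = 13.07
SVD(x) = [[-0.27,-0.61,0.74], [0.96,-0.1,0.26], [-0.08,0.78,0.62]] @ diag([4.67305553388416, 3.758322471719604, 0.7441533281535876]) @ [[0.75, -0.40, -0.53], [0.56, -0.04, 0.83], [-0.35, -0.92, 0.2]]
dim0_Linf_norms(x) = [3.07, 1.96, 2.73]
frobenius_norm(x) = 6.04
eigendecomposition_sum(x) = [[-1.52, 0.05, -0.31], [44.14, -1.53, 9.13], [3.71, -0.13, 0.77]] + [[-0.79, -0.01, -0.19], [-40.71, -0.58, -9.85], [-3.01, -0.04, -0.73]] + [[-0.12, 0.05, -0.62], [-0.36, 0.15, -1.93], [0.5, -0.21, 2.69]]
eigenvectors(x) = [[0.03, -0.02, -0.19], [-1.00, -1.00, -0.57], [-0.08, -0.07, 0.8]]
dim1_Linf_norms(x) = [2.43, 3.07, 2.73]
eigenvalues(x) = [-2.29, -2.1, 2.72]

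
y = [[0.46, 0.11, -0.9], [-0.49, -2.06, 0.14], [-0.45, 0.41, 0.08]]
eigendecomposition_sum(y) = [[0.6, -0.06, -0.61], [-0.11, 0.01, 0.12], [-0.35, 0.04, 0.36]] + [[-0.19, -0.09, -0.29], [0.04, 0.02, 0.06], [-0.19, -0.09, -0.29]] + [[0.05, 0.26, 0.0], [-0.42, -2.09, -0.04], [0.09, 0.46, 0.01]]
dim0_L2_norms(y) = [0.81, 2.1, 0.91]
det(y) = 0.91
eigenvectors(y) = [[-0.85, 0.7, 0.12], [0.16, -0.15, -0.97], [0.5, 0.7, 0.21]]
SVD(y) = [[-0.15,-0.92,0.36], [0.98,-0.09,0.18], [-0.13,0.38,0.91]] @ diag([2.1616083479556245, 1.0376679753833402, 0.4058257297318636]) @ [[-0.23, -0.97, 0.12], [-0.53, 0.23, 0.82], [-0.82, 0.12, -0.57]]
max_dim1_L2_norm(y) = 2.12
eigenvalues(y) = [0.97, -0.46, -2.03]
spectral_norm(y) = 2.16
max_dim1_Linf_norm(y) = 2.06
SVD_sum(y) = [[0.07, 0.31, -0.04], [-0.48, -2.05, 0.25], [0.06, 0.28, -0.03]] + [[0.51, -0.22, -0.78], [0.05, -0.02, -0.07], [-0.21, 0.09, 0.32]] + [[-0.12, 0.02, -0.08],[-0.06, 0.01, -0.04],[-0.3, 0.04, -0.21]]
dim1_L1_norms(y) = [1.47, 2.69, 0.94]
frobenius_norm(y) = 2.43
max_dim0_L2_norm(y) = 2.1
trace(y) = -1.52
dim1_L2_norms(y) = [1.02, 2.12, 0.61]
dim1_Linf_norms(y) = [0.9, 2.06, 0.45]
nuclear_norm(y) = 3.61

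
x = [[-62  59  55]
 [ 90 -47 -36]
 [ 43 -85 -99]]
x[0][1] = 59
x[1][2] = -36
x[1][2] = -36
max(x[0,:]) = 59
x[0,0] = -62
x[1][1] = -47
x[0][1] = 59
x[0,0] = -62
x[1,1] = -47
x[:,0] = [-62, 90, 43]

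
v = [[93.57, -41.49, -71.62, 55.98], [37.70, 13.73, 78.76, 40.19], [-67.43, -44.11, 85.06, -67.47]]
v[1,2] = 78.76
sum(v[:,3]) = 28.69999999999999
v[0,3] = 55.98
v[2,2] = 85.06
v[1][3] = 40.19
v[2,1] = -44.11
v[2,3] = -67.47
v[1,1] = 13.73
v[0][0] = 93.57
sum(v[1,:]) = 170.38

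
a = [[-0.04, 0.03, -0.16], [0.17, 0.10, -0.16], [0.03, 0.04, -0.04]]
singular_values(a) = [0.28, 0.13, 0.02]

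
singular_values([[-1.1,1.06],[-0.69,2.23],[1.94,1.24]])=[2.77, 2.33]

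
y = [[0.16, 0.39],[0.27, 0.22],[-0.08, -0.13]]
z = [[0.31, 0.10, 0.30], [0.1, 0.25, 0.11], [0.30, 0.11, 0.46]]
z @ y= [[0.05, 0.1], [0.07, 0.08], [0.04, 0.08]]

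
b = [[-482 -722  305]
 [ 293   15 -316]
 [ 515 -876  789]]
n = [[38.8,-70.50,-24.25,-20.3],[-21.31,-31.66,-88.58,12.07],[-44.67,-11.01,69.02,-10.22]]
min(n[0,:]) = -70.5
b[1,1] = 15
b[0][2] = 305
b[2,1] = -876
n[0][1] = -70.5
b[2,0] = 515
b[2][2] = 789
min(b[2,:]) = -876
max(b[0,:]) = 305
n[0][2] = -24.25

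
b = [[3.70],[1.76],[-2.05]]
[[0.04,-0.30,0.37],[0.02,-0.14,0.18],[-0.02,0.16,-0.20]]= b@[[0.01, -0.08, 0.1]]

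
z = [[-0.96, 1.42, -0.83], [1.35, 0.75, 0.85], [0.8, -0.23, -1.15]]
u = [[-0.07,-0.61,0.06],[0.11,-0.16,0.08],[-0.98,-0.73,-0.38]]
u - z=[[0.89, -2.03, 0.89], [-1.24, -0.91, -0.77], [-1.78, -0.5, 0.77]]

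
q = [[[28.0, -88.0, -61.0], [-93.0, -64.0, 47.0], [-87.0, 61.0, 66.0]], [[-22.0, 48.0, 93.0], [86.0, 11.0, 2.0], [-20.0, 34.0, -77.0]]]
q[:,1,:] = [[-93.0, -64.0, 47.0], [86.0, 11.0, 2.0]]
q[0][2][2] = 66.0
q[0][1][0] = -93.0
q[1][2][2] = -77.0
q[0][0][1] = -88.0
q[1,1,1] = 11.0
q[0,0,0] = 28.0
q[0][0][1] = -88.0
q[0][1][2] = 47.0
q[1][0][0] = -22.0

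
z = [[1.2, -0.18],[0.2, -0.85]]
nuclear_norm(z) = 2.05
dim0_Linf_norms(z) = [1.2, 0.85]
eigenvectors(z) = [[1.0, 0.09],[0.1, 1.0]]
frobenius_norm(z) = 1.49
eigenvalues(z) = [1.18, -0.83]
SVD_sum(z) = [[1.08, -0.47], [0.48, -0.21]] + [[0.12,0.29], [-0.28,-0.64]]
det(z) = -0.98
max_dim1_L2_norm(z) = 1.21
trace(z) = 0.35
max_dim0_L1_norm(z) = 1.4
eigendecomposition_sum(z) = [[1.19, -0.11], [0.12, -0.01]] + [[0.01,-0.07], [0.08,-0.84]]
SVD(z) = [[-0.91, -0.41], [-0.41, 0.91]] @ diag([1.2833606063889005, 0.7667369522653211]) @ [[-0.92,0.4],[-0.4,-0.92]]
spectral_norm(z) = 1.28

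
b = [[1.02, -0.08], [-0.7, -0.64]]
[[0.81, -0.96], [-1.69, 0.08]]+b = [[1.83, -1.04], [-2.39, -0.56]]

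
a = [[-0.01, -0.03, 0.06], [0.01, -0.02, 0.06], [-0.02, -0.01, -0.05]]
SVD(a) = [[0.63, -0.59, -0.5],[0.62, 0.0, 0.78],[-0.46, -0.81, 0.37]] @ diag([0.10234298203666604, 0.034280256846317386, 0.007125869658727189]) @ [[0.09, -0.26, 0.96], [0.64, 0.75, 0.14], [0.76, -0.61, -0.24]]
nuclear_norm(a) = 0.14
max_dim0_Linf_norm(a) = 0.06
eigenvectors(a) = [[0.73+0.00j, (0.73-0j), (-0.8+0j)], [(0.48-0.24j), 0.48+0.24j, (0.55+0j)], [-0.08+0.42j, (-0.08-0.42j), 0.25+0.00j]]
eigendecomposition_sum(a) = [[-0.00+0.02j, (-0.02+0.01j), 0.03+0.04j], [0.01j, (-0.01+0.01j), (0.03+0.02j)], [(-0.01-0j), -0.00-0.01j, (-0.02+0.01j)]] + [[(-0-0.02j), -0.02-0.01j, (0.03-0.04j)], [0.00-0.01j, (-0.01-0.01j), (0.03-0.02j)], [-0.01+0.00j, (-0+0.01j), -0.02-0.01j]] + [[(-0+0j), 0.01+0.00j, -0j], [-0j, (-0-0j), (-0+0j)], [-0j, -0.00-0.00j, -0.00+0.00j]]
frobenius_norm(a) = 0.11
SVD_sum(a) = [[0.01, -0.02, 0.06], [0.01, -0.02, 0.06], [-0.0, 0.01, -0.05]] + [[-0.01, -0.02, -0.0], [0.00, 0.0, 0.00], [-0.02, -0.02, -0.00]] + [[-0.0, 0.00, 0.0], [0.0, -0.0, -0.0], [0.00, -0.00, -0.0]]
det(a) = -0.00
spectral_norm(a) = 0.10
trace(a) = -0.08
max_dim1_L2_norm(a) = 0.07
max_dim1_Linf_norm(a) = 0.06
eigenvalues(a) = [(-0.04+0.04j), (-0.04-0.04j), (-0.01+0j)]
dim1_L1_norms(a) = [0.1, 0.09, 0.08]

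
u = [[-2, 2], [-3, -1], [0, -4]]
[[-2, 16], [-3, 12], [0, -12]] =u @ [[1, -5], [0, 3]]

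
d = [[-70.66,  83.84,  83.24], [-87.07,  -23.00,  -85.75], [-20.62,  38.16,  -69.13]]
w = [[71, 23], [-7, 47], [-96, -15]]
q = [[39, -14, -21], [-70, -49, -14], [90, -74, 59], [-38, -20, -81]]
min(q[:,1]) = -74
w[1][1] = 47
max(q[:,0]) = 90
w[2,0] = -96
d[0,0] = -70.66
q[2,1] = -74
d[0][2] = 83.24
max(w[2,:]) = -15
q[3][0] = -38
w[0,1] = 23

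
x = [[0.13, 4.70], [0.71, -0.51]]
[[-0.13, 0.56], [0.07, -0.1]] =x@[[0.08, -0.06], [-0.03, 0.12]]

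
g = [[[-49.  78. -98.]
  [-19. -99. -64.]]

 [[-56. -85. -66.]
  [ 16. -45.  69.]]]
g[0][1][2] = -64.0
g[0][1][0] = -19.0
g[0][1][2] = -64.0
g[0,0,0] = -49.0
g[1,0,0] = -56.0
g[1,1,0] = 16.0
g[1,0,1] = -85.0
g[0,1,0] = -19.0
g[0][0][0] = -49.0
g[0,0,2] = -98.0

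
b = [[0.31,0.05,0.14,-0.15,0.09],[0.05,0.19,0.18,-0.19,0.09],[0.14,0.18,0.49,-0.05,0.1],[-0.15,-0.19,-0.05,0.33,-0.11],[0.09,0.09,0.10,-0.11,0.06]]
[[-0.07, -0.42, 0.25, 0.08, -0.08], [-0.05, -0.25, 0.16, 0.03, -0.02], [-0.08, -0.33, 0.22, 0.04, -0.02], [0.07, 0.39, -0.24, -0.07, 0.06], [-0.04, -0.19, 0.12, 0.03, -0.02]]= b @ [[-0.13, -0.93, 0.53, 0.22, -0.23], [-0.07, -0.20, 0.16, -0.01, 0.04], [-0.1, -0.36, 0.24, 0.03, 0.0], [0.11, 0.73, -0.43, -0.16, 0.16], [0.06, 0.45, -0.21, -0.15, 0.17]]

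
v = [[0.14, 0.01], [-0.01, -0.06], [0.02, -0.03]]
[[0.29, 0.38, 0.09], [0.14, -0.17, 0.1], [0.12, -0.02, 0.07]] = v @ [[2.24,2.52,0.80], [-2.63,2.39,-1.79]]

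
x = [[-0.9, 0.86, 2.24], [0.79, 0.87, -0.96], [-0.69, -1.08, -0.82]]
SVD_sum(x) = [[-0.76, 0.77, 2.32], [0.25, -0.25, -0.77], [0.26, -0.26, -0.78]] + [[-0.00, -0.0, 0.0], [0.74, 0.98, -0.08], [-0.74, -0.97, 0.08]] + [[-0.14, 0.10, -0.08], [-0.21, 0.15, -0.12], [-0.21, 0.15, -0.12]]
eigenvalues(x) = [(1.25+0j), (-1.05+0.77j), (-1.05-0.77j)]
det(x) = 2.14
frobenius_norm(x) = 3.34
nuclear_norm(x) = 5.00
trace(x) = -0.85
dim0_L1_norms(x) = [2.38, 2.81, 4.02]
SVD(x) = [[-0.9, 0.00, 0.43], [0.3, -0.71, 0.64], [0.31, 0.70, 0.64]] @ diag([2.826421857403387, 1.7338258257440144, 0.43576081739353106]) @ [[0.30,-0.30,-0.91], [-0.61,-0.79,0.06], [-0.74,0.53,-0.42]]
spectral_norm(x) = 2.83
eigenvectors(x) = [[-0.09+0.00j, (-0.89+0j), (-0.89-0j)], [(0.9+0j), 0.34-0.01j, 0.34+0.01j], [(-0.43+0j), (-0.07-0.3j), (-0.07+0.3j)]]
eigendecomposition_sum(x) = [[-0.05+0.00j,-0.14+0.00j,0.01+0.00j], [0.49+0.00j,1.27+0.00j,(-0.06+0j)], [(-0.24+0j),(-0.62+0j),0.03+0.00j]] + [[(-0.42+0.57j), 0.50+0.79j, (1.12+1.51j)],  [0.15-0.22j, -0.20-0.29j, (-0.45-0.55j)],  [-0.23-0.10j, (-0.23+0.23j), -0.43+0.50j]] + [[(-0.42-0.57j),(0.5-0.79j),(1.12-1.51j)], [(0.15+0.22j),-0.20+0.29j,(-0.45+0.55j)], [-0.23+0.10j,(-0.23-0.23j),-0.43-0.50j]]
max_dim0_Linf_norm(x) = 2.24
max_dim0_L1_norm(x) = 4.02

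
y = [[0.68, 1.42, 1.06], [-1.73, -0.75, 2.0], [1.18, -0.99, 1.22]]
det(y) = 9.83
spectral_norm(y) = 2.81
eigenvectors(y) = [[(0.08+0.5j),0.08-0.50j,-0.66+0.00j],[-0.77+0.00j,(-0.77-0j),(-0.12+0j)],[-0.03-0.38j,-0.03+0.38j,-0.74+0.00j]]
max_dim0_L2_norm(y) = 2.57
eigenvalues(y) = [(-0.48+2.1j), (-0.48-2.1j), (2.12+0j)]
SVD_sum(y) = [[-0.02, -0.02, 0.04], [-1.27, -0.93, 2.19], [-0.37, -0.27, 0.63]] + [[1.17,0.38,0.84], [-0.33,-0.11,-0.24], [1.07,0.35,0.77]] + [[-0.47, 1.06, 0.18], [-0.13, 0.29, 0.05], [0.47, -1.07, -0.18]]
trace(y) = 1.15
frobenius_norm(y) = 3.88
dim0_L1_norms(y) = [3.59, 3.16, 4.28]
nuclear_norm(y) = 6.57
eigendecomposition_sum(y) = [[(-0.09+0.63j), (0.69+0.14j), (-0.03-0.59j)], [(-0.94-0.3j), -0.38+1.01j, (0.9+0.1j)], [(0.11-0.48j), -0.52-0.14j, -0.01+0.45j]] + [[(-0.09-0.63j), (0.69-0.14j), -0.03+0.59j], [(-0.94+0.3j), (-0.38-1.01j), 0.90-0.10j], [(0.11+0.48j), -0.52+0.14j, (-0.01-0.45j)]] + [[(0.86+0j), 0.04-0.00j, (1.11+0j)], [0.15+0.00j, 0.01-0.00j, (0.2+0j)], [0.97+0.00j, 0.05-0.00j, (1.25+0j)]]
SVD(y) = [[0.02, -0.72, -0.69], [0.96, 0.2, -0.19], [0.28, -0.66, 0.70]] @ diag([2.807251045570897, 2.065524359983839, 1.6945945489864114]) @ [[-0.47, -0.35, 0.81], [-0.78, -0.25, -0.57], [0.40, -0.90, -0.15]]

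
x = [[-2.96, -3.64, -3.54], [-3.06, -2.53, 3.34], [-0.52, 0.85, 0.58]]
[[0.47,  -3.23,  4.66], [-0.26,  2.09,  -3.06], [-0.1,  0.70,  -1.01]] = x@[[0.01,-0.1,0.15], [-0.04,0.26,-0.37], [-0.1,0.73,-1.06]]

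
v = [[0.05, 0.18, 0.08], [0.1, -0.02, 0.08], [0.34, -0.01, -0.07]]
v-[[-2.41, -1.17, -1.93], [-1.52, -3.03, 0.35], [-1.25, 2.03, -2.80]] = [[2.46, 1.35, 2.01], [1.62, 3.01, -0.27], [1.59, -2.04, 2.73]]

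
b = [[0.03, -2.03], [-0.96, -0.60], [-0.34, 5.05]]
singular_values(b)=[5.48, 0.99]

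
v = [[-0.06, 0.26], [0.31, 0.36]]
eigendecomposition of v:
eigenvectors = [[-0.88, -0.42], [0.48, -0.91]]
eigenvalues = [-0.2, 0.5]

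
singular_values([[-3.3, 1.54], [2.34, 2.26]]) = [4.05, 2.73]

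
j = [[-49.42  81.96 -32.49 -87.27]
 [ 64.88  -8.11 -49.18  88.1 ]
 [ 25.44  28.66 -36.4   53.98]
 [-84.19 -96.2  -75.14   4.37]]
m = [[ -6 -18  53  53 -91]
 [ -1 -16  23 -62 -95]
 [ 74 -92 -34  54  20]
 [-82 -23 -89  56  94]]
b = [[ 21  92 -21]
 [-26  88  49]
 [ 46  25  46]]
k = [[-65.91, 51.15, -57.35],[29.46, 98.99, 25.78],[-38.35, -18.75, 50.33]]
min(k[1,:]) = 25.78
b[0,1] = 92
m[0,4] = -91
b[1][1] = 88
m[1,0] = -1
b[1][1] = 88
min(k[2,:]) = -38.35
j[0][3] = -87.27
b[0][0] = 21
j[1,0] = 64.88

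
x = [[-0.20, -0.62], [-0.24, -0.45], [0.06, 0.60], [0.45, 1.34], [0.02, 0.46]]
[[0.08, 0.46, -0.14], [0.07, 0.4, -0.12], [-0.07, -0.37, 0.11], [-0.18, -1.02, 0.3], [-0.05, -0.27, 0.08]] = x@ [[-0.11,-0.62,0.18], [-0.1,-0.55,0.16]]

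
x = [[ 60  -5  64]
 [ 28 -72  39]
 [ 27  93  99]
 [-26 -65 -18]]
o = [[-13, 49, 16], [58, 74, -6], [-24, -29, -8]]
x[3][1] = -65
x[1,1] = -72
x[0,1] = -5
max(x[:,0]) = 60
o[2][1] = -29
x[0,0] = 60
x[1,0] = 28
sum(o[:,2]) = 2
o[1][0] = 58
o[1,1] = 74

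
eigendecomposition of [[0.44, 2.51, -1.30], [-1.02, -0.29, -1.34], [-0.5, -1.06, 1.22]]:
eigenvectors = [[-0.77+0.00j, (-0.77-0j), -0.73+0.00j], [0.29-0.49j, (0.29+0.49j), -0.07+0.00j], [0.14-0.24j, 0.14+0.24j, (0.67+0j)]]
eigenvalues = [(-0.25+1.2j), (-0.25-1.2j), (1.88+0j)]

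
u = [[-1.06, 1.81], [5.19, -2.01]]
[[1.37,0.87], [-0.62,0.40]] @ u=[[3.06, 0.73], [2.73, -1.93]]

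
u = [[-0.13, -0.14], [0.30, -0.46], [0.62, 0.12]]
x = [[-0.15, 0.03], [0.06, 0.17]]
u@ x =[[0.01, -0.03], [-0.07, -0.07], [-0.09, 0.04]]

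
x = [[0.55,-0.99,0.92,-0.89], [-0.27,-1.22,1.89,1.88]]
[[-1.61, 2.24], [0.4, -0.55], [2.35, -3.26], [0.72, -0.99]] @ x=[[-1.49, -1.14, 2.75, 5.64], [0.37, 0.28, -0.67, -1.39], [2.17, 1.65, -4.00, -8.22], [0.66, 0.50, -1.21, -2.5]]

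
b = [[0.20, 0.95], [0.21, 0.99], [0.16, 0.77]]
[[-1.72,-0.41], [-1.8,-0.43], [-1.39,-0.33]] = b@[[-2.16, -1.49],  [-1.36, -0.12]]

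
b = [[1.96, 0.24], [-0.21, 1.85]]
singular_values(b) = [1.98, 1.86]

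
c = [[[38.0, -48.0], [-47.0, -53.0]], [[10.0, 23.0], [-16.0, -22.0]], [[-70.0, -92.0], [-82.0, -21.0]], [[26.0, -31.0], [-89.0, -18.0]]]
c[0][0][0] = 38.0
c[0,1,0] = -47.0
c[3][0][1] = -31.0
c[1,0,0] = 10.0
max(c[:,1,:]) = -16.0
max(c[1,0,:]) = 23.0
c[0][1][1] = -53.0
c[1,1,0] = -16.0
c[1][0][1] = 23.0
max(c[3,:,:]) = 26.0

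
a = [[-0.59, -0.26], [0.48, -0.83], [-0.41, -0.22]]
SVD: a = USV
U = [[0.18, 0.79], [-0.98, 0.20], [0.1, 0.58]]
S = [0.97, 0.79]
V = [[-0.64, 0.77],[-0.77, -0.64]]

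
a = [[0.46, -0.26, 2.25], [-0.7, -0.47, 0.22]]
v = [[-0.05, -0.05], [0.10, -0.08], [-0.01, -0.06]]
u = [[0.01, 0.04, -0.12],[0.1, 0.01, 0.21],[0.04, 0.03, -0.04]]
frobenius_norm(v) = 0.16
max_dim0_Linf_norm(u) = 0.21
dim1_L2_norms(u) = [0.13, 0.23, 0.06]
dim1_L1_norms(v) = [0.1, 0.18, 0.07]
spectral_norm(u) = 0.26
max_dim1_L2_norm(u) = 0.23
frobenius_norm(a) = 2.47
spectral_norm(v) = 0.13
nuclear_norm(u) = 0.35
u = v @ a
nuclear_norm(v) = 0.22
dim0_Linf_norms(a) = [0.7, 0.47, 2.25]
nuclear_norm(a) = 3.18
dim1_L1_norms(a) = [2.97, 1.39]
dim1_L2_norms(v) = [0.07, 0.13, 0.06]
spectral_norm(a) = 2.32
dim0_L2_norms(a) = [0.84, 0.54, 2.26]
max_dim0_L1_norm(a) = 2.47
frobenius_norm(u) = 0.27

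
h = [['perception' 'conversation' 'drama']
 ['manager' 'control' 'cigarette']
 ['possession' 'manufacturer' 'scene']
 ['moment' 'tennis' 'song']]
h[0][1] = 'conversation'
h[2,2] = 'scene'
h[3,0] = 'moment'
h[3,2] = 'song'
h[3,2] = 'song'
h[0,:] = ['perception', 'conversation', 'drama']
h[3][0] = 'moment'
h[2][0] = 'possession'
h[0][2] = 'drama'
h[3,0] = 'moment'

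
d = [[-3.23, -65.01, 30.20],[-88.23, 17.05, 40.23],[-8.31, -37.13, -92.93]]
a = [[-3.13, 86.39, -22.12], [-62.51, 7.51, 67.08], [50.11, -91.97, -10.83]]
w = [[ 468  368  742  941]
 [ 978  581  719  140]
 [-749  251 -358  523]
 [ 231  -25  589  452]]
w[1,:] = [978, 581, 719, 140]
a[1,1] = 7.51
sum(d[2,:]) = -138.37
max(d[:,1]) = 17.05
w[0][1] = 368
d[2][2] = -92.93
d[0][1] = -65.01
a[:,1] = [86.39, 7.51, -91.97]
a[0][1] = 86.39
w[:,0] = [468, 978, -749, 231]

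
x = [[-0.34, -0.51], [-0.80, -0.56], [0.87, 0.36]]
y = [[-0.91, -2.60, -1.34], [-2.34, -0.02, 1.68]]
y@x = [[1.22, 1.44],[2.27, 1.81]]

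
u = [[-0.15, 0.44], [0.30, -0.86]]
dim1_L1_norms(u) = [0.59, 1.16]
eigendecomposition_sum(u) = [[0.0,0.0], [0.00,0.0]] + [[-0.15, 0.44],[0.3, -0.86]]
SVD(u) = [[-0.45,0.89], [0.89,0.45]] @ diag([1.0225905305909135, 0.0029337255824835066]) @ [[0.33, -0.94],[0.94, 0.33]]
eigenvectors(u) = [[0.94, -0.45], [0.33, 0.89]]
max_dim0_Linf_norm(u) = 0.86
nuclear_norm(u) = 1.03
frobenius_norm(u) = 1.02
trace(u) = -1.01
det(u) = -0.00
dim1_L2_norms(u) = [0.46, 0.91]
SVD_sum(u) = [[-0.15, 0.44], [0.30, -0.86]] + [[0.00, 0.00], [0.0, 0.00]]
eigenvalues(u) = [0.0, -1.01]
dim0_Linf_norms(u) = [0.3, 0.86]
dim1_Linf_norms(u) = [0.44, 0.86]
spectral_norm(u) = 1.02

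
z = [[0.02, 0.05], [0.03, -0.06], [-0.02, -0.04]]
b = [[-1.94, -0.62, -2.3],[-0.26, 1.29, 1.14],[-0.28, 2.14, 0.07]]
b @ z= [[-0.01, 0.03], [0.01, -0.14], [0.06, -0.15]]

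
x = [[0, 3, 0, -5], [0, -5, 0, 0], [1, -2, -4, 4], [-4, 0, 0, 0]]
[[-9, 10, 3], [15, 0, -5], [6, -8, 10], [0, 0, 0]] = x @ [[0, 0, 0], [-3, 0, 1], [0, 0, -3], [0, -2, 0]]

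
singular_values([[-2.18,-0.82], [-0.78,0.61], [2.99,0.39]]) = [3.84, 0.86]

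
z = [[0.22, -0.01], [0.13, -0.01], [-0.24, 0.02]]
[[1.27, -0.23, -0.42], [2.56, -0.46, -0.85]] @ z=[[0.35,-0.02], [0.71,-0.04]]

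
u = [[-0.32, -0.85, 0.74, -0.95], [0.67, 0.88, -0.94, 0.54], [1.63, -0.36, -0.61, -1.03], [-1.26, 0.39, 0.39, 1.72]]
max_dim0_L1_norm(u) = 4.24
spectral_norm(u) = 2.99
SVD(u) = [[0.16, 0.66, 0.04, -0.73],[0.02, -0.72, 0.31, -0.63],[0.66, -0.21, -0.71, -0.09],[-0.73, -0.06, -0.63, -0.26]] @ diag([2.991737210852139, 2.155712545289254, 0.38159111152608893, 0.0003269395690904296]) @ [[0.66, -0.22, -0.20, -0.70],[-0.44, -0.53, 0.59, -0.42],[-0.46, 0.65, -0.18, -0.58],[-0.4, -0.51, -0.76, -0.01]]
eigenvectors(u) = [[-0.45,-0.4,-0.4,0.38],[0.33,0.50,-0.51,-0.7],[-0.5,0.70,-0.76,0.30],[0.66,-0.32,-0.01,0.53]]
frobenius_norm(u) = 3.71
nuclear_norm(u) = 5.53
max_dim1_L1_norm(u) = 3.76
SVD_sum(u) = [[0.32, -0.11, -0.1, -0.34], [0.04, -0.01, -0.01, -0.04], [1.30, -0.43, -0.39, -1.38], [-1.43, 0.47, 0.43, 1.52]] + [[-0.63, -0.75, 0.84, -0.6], [0.69, 0.82, -0.91, 0.65], [0.21, 0.24, -0.27, 0.19], [0.06, 0.07, -0.08, 0.06]] + [[-0.01, 0.01, -0.00, -0.01],[-0.05, 0.08, -0.02, -0.07],[0.12, -0.18, 0.05, 0.16],[0.11, -0.16, 0.04, 0.14]] + [[0.00, 0.0, 0.0, 0.00], [0.0, 0.0, 0.0, 0.0], [0.00, 0.00, 0.00, 0.00], [0.00, 0.0, 0.00, 0.0]]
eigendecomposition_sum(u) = [[0.43, -0.51, 0.12, -1.06], [-0.31, 0.37, -0.09, 0.76], [0.47, -0.56, 0.14, -1.17], [-0.62, 0.75, -0.18, 1.55]] + [[-0.69, -0.18, 0.48, -0.02], [0.86, 0.23, -0.6, 0.02], [1.21, 0.32, -0.85, 0.03], [-0.55, -0.15, 0.39, -0.01]] + [[0.0, 0.0, 0.0, 0.0], [0.0, 0.00, 0.00, 0.00], [0.00, 0.0, 0.0, 0.0], [0.0, 0.00, 0.0, 0.0]] + [[-0.06, -0.15, 0.13, 0.13],[0.12, 0.28, -0.25, -0.24],[-0.05, -0.12, 0.1, 0.1],[-0.09, -0.21, 0.19, 0.18]]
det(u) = -0.00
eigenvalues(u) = [2.48, -1.32, 0.0, 0.51]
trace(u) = 1.67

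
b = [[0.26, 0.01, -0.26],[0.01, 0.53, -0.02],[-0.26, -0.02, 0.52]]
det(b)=0.036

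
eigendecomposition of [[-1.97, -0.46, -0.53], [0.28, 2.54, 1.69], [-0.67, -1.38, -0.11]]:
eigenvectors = [[0.96+0.00j, 0.02+0.05j, 0.02-0.05j], [(-0.14+0j), -0.75+0.00j, -0.75-0.00j], [(0.23+0j), 0.57-0.33j, 0.57+0.33j]]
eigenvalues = [(-2.03+0j), (1.24+0.73j), (1.24-0.73j)]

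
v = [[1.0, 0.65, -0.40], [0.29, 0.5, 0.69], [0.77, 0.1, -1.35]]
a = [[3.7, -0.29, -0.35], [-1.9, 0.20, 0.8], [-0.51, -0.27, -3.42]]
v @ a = [[2.67, -0.05, 1.54], [-0.23, -0.17, -2.06], [3.35, 0.16, 4.43]]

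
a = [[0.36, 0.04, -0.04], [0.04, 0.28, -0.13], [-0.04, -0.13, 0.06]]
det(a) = -0.00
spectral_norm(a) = 0.40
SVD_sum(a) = [[0.24, 0.18, -0.09], [0.18, 0.13, -0.07], [-0.09, -0.07, 0.04]] + [[0.12, -0.14, 0.05], [-0.14, 0.15, -0.06], [0.05, -0.06, 0.02]] + [[-0.0, -0.0, -0.00], [-0.0, -0.00, -0.0], [-0.0, -0.00, -0.0]]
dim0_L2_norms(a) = [0.36, 0.31, 0.15]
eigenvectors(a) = [[0.77, 0.63, 0.06], [0.56, -0.72, 0.41], [-0.30, 0.29, 0.91]]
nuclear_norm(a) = 0.70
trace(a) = 0.70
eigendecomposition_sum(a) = [[0.24, 0.18, -0.09], [0.18, 0.13, -0.07], [-0.09, -0.07, 0.04]] + [[0.12, -0.14, 0.05], [-0.14, 0.15, -0.06], [0.05, -0.06, 0.02]] + [[-0.0, -0.0, -0.00], [-0.0, -0.0, -0.00], [-0.00, -0.0, -0.00]]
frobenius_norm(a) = 0.50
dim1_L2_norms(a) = [0.36, 0.31, 0.15]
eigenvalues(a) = [0.4, 0.3, -0.0]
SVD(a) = [[-0.77, 0.63, 0.06], [-0.56, -0.72, 0.41], [0.30, 0.29, 0.91]] @ diag([0.40472463999924624, 0.2966413656354866, 0.0013660056347327956]) @ [[-0.77, -0.56, 0.3], [0.63, -0.72, 0.29], [-0.06, -0.41, -0.91]]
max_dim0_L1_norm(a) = 0.45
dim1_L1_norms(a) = [0.44, 0.45, 0.23]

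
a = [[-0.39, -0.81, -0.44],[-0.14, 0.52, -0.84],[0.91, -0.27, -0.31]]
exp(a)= [[0.68,-0.86,0.01], [-0.53,2.02,-0.95], [0.68,-0.68,0.79]]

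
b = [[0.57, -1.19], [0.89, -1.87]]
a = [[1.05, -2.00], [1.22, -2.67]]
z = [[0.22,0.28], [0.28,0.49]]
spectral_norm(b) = 2.46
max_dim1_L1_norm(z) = 0.77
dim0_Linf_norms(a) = [1.22, 2.67]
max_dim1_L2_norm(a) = 2.94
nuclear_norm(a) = 3.80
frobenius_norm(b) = 2.46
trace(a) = -1.62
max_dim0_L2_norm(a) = 3.34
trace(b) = -1.30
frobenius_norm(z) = 0.67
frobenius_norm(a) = 3.70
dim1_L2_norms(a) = [2.26, 2.94]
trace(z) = 0.71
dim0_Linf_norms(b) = [0.89, 1.87]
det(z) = 0.03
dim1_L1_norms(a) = [3.05, 3.89]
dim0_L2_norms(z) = [0.36, 0.56]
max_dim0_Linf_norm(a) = 2.67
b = z @ a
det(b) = -0.01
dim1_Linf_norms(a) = [2.0, 2.67]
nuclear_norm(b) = 2.46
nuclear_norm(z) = 0.71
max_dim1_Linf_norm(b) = 1.87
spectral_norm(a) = 3.70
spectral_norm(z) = 0.67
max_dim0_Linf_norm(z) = 0.49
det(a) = -0.36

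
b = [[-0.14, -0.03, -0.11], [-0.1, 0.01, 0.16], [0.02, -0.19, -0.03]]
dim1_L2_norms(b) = [0.18, 0.19, 0.19]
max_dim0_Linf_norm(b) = 0.19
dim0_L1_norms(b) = [0.26, 0.23, 0.3]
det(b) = -0.01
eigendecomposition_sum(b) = [[(-0.15+0j), (-0.06-0j), -0.04-0.00j], [-0.05+0.00j, -0.02-0.00j, (-0.01-0j)], [-0.04+0.00j, -0.02-0.00j, (-0.01-0j)]] + [[0.02j, 0.02-0.03j, -0.03-0.02j],[(-0.03-0.02j), (0.01+0.08j), 0.09-0.01j],[(0.03-0.02j), (-0.09-0j), (-0.01+0.09j)]] + [[-0.02j, (0.02+0.03j), (-0.03+0.02j)], [-0.03+0.02j, 0.01-0.08j, 0.09+0.01j], [0.03+0.02j, (-0.09+0j), -0.01-0.09j]]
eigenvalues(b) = [(-0.18+0j), (0.01+0.19j), (0.01-0.19j)]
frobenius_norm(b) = 0.33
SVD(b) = [[0.41, 0.80, -0.44],[-0.59, 0.6, 0.53],[0.69, 0.04, 0.72]] @ diag([0.22037637314967437, 0.17309819106350494, 0.16483710264360318]) @ [[0.07,-0.68,-0.73], [-0.99,-0.15,0.04], [0.14,-0.72,0.68]]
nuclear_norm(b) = 0.56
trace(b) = -0.16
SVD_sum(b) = [[0.01,-0.06,-0.07], [-0.01,0.09,0.1], [0.01,-0.10,-0.11]] + [[-0.14, -0.02, 0.01], [-0.10, -0.02, 0.00], [-0.01, -0.00, 0.00]] + [[-0.01,0.05,-0.05], [0.01,-0.06,0.06], [0.02,-0.09,0.08]]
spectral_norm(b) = 0.22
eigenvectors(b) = [[(0.93+0j), 0.12-0.28j, 0.12+0.28j], [0.29+0.00j, 0.15+0.65j, 0.15-0.65j], [(0.24+0j), -0.68+0.00j, (-0.68-0j)]]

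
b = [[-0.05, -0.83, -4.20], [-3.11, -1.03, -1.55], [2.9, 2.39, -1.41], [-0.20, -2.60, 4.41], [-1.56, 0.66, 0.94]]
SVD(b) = [[-0.53, -0.35, -0.58], [-0.08, -0.70, 0.21], [-0.38, 0.6, 0.06], [0.74, 0.01, -0.48], [0.14, -0.13, 0.62]] @ diag([6.77072792557656, 5.047211283913053, 2.5021793727385897]) @ [[-0.18, -0.33, 0.93], [0.82, 0.47, 0.32], [-0.54, 0.82, 0.19]]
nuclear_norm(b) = 14.32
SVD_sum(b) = [[0.64, 1.18, -3.36],[0.1, 0.18, -0.51],[0.46, 0.85, -2.42],[-0.88, -1.63, 4.62],[-0.16, -0.30, 0.87]] + [[-1.46, -0.83, -0.57], [-2.92, -1.65, -1.14], [2.52, 1.42, 0.98], [0.03, 0.02, 0.01], [-0.56, -0.32, -0.22]] + [[0.77, -1.19, -0.27],  [-0.29, 0.44, 0.1],  [-0.08, 0.12, 0.03],  [0.65, -0.99, -0.23],  [-0.84, 1.28, 0.29]]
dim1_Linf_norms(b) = [4.2, 3.11, 2.9, 4.41, 1.56]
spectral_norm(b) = 6.77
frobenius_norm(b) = 8.81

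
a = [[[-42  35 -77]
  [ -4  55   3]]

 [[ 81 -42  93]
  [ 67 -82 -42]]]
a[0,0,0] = -42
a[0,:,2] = [-77, 3]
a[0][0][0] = -42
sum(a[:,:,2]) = -23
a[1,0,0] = 81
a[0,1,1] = 55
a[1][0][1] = -42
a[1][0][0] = 81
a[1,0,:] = [81, -42, 93]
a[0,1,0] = -4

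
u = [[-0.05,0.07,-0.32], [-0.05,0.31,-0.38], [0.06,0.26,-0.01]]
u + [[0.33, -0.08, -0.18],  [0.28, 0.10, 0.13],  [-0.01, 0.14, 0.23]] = [[0.28,  -0.01,  -0.5], [0.23,  0.41,  -0.25], [0.05,  0.4,  0.22]]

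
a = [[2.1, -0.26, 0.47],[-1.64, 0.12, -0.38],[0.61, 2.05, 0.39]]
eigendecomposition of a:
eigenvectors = [[0.73, 0.26, -0.23],  [-0.55, -0.16, -0.11],  [-0.41, -0.95, 0.97]]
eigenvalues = [2.03, 0.57, 0.01]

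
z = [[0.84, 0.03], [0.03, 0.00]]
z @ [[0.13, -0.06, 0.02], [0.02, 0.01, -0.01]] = [[0.11, -0.05, 0.02],[0.00, -0.0, 0.0]]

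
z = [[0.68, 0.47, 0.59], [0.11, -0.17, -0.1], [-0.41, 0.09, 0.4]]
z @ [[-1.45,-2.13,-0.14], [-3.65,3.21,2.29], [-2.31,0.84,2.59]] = [[-4.06, 0.56, 2.51],  [0.69, -0.86, -0.66],  [-0.66, 1.50, 1.3]]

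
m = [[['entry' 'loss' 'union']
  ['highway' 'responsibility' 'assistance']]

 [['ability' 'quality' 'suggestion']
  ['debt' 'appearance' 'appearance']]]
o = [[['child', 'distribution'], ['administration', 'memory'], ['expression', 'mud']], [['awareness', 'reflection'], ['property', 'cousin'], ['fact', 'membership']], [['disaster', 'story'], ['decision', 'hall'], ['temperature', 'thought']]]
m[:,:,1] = [['loss', 'responsibility'], ['quality', 'appearance']]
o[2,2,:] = ['temperature', 'thought']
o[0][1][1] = 'memory'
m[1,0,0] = 'ability'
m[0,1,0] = 'highway'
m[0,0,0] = 'entry'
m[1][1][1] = 'appearance'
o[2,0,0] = 'disaster'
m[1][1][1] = 'appearance'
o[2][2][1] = 'thought'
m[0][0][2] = 'union'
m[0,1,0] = 'highway'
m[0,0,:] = ['entry', 'loss', 'union']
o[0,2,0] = 'expression'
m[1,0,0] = 'ability'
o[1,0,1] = 'reflection'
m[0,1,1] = 'responsibility'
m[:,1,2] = ['assistance', 'appearance']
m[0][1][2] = 'assistance'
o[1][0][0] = 'awareness'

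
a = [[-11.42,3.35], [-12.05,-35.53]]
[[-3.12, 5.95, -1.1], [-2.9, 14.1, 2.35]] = a@[[0.27, -0.58, 0.07], [-0.01, -0.2, -0.09]]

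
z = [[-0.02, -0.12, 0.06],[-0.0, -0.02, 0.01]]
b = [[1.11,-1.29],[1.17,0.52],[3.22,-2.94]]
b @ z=[[-0.02, -0.11, 0.05], [-0.02, -0.15, 0.08], [-0.06, -0.33, 0.16]]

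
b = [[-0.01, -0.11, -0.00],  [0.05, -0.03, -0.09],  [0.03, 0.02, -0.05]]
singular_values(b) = [0.12, 0.11, 0.0]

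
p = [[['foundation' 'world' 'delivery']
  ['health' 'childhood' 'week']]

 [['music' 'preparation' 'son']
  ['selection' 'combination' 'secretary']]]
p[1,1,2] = 'secretary'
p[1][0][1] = 'preparation'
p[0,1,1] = 'childhood'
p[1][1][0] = 'selection'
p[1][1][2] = 'secretary'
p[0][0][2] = 'delivery'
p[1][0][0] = 'music'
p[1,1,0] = 'selection'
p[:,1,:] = [['health', 'childhood', 'week'], ['selection', 'combination', 'secretary']]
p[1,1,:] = ['selection', 'combination', 'secretary']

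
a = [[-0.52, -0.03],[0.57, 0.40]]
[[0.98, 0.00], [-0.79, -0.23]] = a @ [[-1.92, 0.03], [0.76, -0.61]]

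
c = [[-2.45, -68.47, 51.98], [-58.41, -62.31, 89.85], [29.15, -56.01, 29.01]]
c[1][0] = -58.41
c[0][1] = -68.47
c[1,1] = -62.31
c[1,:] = [-58.41, -62.31, 89.85]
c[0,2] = 51.98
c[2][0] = 29.15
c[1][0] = -58.41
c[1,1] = -62.31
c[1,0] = -58.41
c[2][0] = 29.15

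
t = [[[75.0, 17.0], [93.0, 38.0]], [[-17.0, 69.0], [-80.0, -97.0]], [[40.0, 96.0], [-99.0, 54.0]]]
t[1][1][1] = -97.0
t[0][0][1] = 17.0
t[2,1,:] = [-99.0, 54.0]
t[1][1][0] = -80.0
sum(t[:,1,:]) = -91.0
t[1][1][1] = -97.0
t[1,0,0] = -17.0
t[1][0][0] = -17.0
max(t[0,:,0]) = 93.0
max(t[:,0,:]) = 96.0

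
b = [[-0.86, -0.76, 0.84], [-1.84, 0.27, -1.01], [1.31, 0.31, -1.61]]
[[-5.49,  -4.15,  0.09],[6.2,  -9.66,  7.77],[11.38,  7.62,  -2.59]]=b@[[0.33,5.39,-3.44], [-0.84,-1.30,3.12], [-6.96,-0.6,-0.59]]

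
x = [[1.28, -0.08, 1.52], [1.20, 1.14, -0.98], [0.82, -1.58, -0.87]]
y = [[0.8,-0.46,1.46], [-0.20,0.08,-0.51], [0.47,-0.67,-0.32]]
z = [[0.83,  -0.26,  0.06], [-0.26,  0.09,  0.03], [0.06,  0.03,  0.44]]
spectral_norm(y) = 1.82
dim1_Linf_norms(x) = [1.52, 1.2, 1.58]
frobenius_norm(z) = 1.02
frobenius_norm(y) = 2.02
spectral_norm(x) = 2.02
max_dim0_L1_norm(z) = 1.15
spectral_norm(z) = 0.92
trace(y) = 0.56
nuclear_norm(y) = 2.70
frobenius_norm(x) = 3.40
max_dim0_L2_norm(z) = 0.87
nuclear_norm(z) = 1.36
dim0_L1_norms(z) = [1.15, 0.38, 0.53]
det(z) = 0.00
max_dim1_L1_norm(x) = 3.32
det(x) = -7.57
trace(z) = 1.36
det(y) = -0.01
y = z @ x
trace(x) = 1.55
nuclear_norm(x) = 5.89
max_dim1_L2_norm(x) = 1.99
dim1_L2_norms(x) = [1.99, 1.92, 1.98]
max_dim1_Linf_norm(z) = 0.83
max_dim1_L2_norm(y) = 1.73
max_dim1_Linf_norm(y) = 1.46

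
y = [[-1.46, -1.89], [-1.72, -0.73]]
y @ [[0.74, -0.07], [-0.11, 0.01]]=[[-0.87, 0.08], [-1.19, 0.11]]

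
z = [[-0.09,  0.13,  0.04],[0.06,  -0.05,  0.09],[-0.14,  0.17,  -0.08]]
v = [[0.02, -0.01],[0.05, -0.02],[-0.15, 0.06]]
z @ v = [[-0.0,0.0], [-0.01,0.01], [0.02,-0.01]]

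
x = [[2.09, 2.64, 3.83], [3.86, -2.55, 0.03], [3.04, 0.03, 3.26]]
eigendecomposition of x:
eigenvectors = [[0.45, -0.71, -0.51],[-0.88, -0.3, -0.61],[-0.17, -0.64, 0.61]]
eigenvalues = [-4.52, 6.65, 0.67]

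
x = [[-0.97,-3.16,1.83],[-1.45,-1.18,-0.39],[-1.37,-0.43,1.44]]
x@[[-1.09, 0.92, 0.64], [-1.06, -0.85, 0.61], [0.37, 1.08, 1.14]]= [[5.08, 3.77, -0.46], [2.69, -0.75, -2.09], [2.48, 0.66, 0.50]]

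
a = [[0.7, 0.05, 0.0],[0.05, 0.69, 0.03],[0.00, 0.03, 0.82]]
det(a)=0.393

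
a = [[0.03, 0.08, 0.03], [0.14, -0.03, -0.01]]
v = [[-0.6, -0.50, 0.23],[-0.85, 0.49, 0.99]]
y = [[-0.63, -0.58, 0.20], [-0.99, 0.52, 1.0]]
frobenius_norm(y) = 1.74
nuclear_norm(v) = 2.16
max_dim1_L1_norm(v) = 2.33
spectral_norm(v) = 1.45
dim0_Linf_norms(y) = [0.99, 0.58, 1.0]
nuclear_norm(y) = 2.33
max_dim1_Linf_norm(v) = 0.99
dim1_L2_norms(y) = [0.88, 1.5]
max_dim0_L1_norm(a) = 0.17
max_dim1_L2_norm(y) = 1.5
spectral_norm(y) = 1.55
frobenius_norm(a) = 0.17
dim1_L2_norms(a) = [0.09, 0.14]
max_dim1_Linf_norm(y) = 1.0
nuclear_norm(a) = 0.23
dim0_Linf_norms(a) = [0.14, 0.08, 0.03]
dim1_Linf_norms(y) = [0.63, 1.0]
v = y + a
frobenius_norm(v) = 1.61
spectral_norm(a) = 0.14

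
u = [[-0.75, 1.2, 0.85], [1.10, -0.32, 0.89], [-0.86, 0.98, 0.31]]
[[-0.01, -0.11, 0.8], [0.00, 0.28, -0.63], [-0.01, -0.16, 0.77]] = u @ [[0.00, 0.31, -0.44], [-0.01, 0.12, 0.41], [0.0, -0.02, -0.02]]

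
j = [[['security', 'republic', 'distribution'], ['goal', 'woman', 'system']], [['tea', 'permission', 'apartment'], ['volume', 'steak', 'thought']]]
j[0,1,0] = 'goal'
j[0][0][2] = 'distribution'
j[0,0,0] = 'security'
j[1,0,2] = 'apartment'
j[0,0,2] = 'distribution'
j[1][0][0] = 'tea'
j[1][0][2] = 'apartment'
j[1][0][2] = 'apartment'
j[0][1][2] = 'system'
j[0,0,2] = 'distribution'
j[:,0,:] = [['security', 'republic', 'distribution'], ['tea', 'permission', 'apartment']]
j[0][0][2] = 'distribution'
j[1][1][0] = 'volume'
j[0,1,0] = 'goal'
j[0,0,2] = 'distribution'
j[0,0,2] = 'distribution'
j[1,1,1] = 'steak'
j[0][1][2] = 'system'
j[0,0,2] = 'distribution'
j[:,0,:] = [['security', 'republic', 'distribution'], ['tea', 'permission', 'apartment']]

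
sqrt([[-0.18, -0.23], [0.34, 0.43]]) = [[-0.27,-0.42], [0.61,0.83]]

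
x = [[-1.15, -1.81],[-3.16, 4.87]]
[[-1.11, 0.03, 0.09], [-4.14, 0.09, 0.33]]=x @ [[1.14, -0.03, -0.09], [-0.11, 0.00, 0.01]]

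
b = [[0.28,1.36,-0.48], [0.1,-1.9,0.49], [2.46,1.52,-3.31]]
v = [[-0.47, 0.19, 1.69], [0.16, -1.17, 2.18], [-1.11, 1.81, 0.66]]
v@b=[[4.04, 1.57, -5.28], [5.29, 5.75, -7.87], [1.49, -3.95, -0.76]]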